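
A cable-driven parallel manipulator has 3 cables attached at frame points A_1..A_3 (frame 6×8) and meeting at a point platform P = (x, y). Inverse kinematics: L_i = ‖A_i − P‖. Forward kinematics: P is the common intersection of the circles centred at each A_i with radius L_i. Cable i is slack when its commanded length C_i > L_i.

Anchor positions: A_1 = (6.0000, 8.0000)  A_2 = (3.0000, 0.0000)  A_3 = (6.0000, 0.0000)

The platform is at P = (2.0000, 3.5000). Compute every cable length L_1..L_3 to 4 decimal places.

(6.0208, 3.6401, 5.3151)

cable 1: Δx=4.0000, Δy=4.5000; L_1 = √(Δx²+Δy²) = 6.0208
cable 2: Δx=1.0000, Δy=-3.5000; L_2 = √(Δx²+Δy²) = 3.6401
cable 3: Δx=4.0000, Δy=-3.5000; L_3 = √(Δx²+Δy²) = 5.3151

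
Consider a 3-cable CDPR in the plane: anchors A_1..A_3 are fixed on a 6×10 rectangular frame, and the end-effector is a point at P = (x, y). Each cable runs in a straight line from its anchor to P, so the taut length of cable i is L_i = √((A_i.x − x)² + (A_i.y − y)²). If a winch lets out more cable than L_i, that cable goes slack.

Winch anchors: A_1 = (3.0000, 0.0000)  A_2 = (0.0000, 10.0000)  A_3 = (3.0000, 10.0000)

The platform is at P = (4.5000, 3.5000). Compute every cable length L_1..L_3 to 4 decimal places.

L_1 = √((3.0000−4.5000)² + (0.0000−3.5000)²) = 3.8079
L_2 = √((0.0000−4.5000)² + (10.0000−3.5000)²) = 7.9057
L_3 = √((3.0000−4.5000)² + (10.0000−3.5000)²) = 6.6708

(3.8079, 7.9057, 6.6708)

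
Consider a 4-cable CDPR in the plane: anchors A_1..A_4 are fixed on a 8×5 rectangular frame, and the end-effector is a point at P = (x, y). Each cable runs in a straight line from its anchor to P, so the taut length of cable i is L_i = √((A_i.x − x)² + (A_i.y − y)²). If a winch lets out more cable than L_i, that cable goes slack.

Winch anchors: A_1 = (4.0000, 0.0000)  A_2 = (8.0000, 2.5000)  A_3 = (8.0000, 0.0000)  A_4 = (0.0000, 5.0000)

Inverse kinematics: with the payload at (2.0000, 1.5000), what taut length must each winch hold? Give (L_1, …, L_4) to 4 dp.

(2.5000, 6.0828, 6.1847, 4.0311)

L_1 = √((4.0000−2.0000)² + (0.0000−1.5000)²) = 2.5000
L_2 = √((8.0000−2.0000)² + (2.5000−1.5000)²) = 6.0828
L_3 = √((8.0000−2.0000)² + (0.0000−1.5000)²) = 6.1847
L_4 = √((0.0000−2.0000)² + (5.0000−1.5000)²) = 4.0311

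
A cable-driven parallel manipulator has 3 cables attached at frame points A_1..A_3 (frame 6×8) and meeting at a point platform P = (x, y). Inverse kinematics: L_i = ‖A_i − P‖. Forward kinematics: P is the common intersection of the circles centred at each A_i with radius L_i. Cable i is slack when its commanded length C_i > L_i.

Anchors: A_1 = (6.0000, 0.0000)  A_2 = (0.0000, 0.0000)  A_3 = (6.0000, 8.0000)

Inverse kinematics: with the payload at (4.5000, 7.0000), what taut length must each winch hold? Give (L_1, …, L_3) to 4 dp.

cable 1: Δx=1.5000, Δy=-7.0000; L_1 = √(Δx²+Δy²) = 7.1589
cable 2: Δx=-4.5000, Δy=-7.0000; L_2 = √(Δx²+Δy²) = 8.3217
cable 3: Δx=1.5000, Δy=1.0000; L_3 = √(Δx²+Δy²) = 1.8028

(7.1589, 8.3217, 1.8028)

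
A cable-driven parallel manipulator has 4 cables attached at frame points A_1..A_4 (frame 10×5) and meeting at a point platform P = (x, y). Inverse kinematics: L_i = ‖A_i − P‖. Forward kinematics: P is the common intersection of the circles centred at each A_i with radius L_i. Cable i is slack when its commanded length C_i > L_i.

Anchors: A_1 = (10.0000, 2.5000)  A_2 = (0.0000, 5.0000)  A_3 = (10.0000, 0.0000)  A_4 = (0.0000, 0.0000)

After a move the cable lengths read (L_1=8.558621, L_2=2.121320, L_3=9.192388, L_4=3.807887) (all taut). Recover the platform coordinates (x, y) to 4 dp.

circle eqns → linear via eq_j − eq_1; set c_j = A_j·A_j − L_j²
c_1 = 100.0000+6.2500−73.2500 = 33.0000
20.0000·x − 5.0000·y = c_1−c_2 = 12.5000
0.0000·x + 5.0000·y = c_1−c_3 = 17.5000
20.0000·x + 5.0000·y = c_1−c_4 = 47.5000
solve first two rows → x=1.5000, y=3.5000
check cable 4: ‖A_4−P‖² = 14.5000 ≈ L_4² = 14.5000 ✓

(1.5000, 3.5000)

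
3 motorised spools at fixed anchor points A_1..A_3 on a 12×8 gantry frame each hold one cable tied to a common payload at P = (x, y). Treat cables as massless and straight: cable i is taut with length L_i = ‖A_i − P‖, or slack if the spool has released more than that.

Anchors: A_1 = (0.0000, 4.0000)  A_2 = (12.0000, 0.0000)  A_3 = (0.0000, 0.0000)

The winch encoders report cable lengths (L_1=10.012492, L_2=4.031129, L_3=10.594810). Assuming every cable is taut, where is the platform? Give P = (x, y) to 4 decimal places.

circle eqns → linear via eq_j − eq_1; set k_j = A_j·A_j − L_j²
k_1 = 0.0000+16.0000−100.2500 = -84.2500
-24.0000·x + 8.0000·y = k_1−k_2 = -212.0000
0.0000·x + 8.0000·y = k_1−k_3 = 28.0000
solve first two rows → x=10.0000, y=3.5000

(10.0000, 3.5000)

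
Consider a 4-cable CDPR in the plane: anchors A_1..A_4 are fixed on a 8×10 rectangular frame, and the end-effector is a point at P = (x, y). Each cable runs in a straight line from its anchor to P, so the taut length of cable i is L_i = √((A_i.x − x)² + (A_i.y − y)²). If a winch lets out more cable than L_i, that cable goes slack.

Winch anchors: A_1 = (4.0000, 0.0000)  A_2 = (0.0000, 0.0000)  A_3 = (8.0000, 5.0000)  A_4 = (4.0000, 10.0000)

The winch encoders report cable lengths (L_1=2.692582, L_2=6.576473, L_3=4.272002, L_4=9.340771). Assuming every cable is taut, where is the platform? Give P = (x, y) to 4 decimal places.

each cable: (A_i−P)·(A_i−P) = L_i²; let k_i = ‖A_i‖²−L_i²
k_1 = 16.0000+0.0000−7.2500 = 8.7500
row 1: 8.0000x + 0.0000y = 52.0000  (k_2=-43.2500)
row 2: -8.0000x − 10.0000y = -62.0000  (k_3=70.7500)
row 3: 0.0000x − 20.0000y = -20.0000  (k_4=28.7500)
Cramer on rows 1–2 → x = 6.5000, y = 1.0000
check cable 4: ‖A_4−P‖² = 87.2500 ≈ L_4² = 87.2500 ✓

(6.5000, 1.0000)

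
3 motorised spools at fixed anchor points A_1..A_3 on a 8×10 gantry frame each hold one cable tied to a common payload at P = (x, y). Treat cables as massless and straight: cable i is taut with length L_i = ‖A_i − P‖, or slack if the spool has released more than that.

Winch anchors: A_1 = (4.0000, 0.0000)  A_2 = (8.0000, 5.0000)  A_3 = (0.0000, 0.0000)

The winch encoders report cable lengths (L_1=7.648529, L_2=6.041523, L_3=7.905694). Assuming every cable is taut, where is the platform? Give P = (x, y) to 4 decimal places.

circle eqns → linear via eq_j − eq_1; set c_j = A_j·A_j − L_j²
c_1 = 16.0000+0.0000−58.5000 = -42.5000
-8.0000·x − 10.0000·y = c_1−c_2 = -95.0000
8.0000·x + 0.0000·y = c_1−c_3 = 20.0000
solve first two rows → x=2.5000, y=7.5000

(2.5000, 7.5000)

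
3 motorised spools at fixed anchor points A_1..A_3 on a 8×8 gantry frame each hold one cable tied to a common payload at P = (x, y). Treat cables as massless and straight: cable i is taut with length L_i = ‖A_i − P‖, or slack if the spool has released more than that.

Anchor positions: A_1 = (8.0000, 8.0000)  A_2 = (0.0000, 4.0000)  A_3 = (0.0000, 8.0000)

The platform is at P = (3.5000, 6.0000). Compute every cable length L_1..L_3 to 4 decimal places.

cable 1: Δx=4.5000, Δy=2.0000; L_1 = √(Δx²+Δy²) = 4.9244
cable 2: Δx=-3.5000, Δy=-2.0000; L_2 = √(Δx²+Δy²) = 4.0311
cable 3: Δx=-3.5000, Δy=2.0000; L_3 = √(Δx²+Δy²) = 4.0311

(4.9244, 4.0311, 4.0311)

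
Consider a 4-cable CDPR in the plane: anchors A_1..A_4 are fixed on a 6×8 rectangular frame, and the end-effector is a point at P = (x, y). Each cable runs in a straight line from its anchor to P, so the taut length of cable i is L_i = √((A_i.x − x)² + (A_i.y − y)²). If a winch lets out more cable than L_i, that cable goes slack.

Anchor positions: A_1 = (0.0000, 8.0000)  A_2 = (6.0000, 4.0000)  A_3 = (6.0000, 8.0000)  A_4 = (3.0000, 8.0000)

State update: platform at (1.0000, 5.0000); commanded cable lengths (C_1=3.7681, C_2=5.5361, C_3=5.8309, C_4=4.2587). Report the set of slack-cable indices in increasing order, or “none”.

cable 1: √((-1.0000)²+(3.0000)²)=3.1623, C_1=3.7681: slack
cable 2: √((5.0000)²+(-1.0000)²)=5.0990, C_2=5.5361: slack
cable 3: √((5.0000)²+(3.0000)²)=5.8310, C_3=5.8309: taut
cable 4: √((2.0000)²+(3.0000)²)=3.6056, C_4=4.2587: slack

1, 2, 4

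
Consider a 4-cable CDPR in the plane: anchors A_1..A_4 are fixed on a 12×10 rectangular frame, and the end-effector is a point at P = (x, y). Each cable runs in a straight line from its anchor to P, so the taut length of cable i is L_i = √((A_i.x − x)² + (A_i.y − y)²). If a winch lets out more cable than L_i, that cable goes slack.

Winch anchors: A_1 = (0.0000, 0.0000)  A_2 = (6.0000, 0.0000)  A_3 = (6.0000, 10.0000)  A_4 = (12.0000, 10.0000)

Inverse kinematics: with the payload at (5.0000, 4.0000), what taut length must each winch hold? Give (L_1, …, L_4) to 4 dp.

L_1: Δ = A_1−P = (-5.0000, -4.0000) → ‖Δ‖ = √41.0000 = 6.4031
L_2: Δ = A_2−P = (1.0000, -4.0000) → ‖Δ‖ = √17.0000 = 4.1231
L_3: Δ = A_3−P = (1.0000, 6.0000) → ‖Δ‖ = √37.0000 = 6.0828
L_4: Δ = A_4−P = (7.0000, 6.0000) → ‖Δ‖ = √85.0000 = 9.2195

(6.4031, 4.1231, 6.0828, 9.2195)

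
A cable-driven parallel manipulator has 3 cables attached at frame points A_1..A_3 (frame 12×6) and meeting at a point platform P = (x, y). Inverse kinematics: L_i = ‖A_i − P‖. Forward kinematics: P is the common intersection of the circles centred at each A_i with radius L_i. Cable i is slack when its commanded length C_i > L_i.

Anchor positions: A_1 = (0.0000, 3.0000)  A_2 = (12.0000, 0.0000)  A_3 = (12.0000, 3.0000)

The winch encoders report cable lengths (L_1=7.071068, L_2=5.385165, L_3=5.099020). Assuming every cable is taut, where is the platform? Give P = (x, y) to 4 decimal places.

circle eqns → linear via eq_j − eq_1; set q_j = A_j·A_j − L_j²
q_1 = 0.0000+9.0000−50.0000 = -41.0000
-24.0000·x + 6.0000·y = q_1−q_2 = -156.0000
-24.0000·x + 0.0000·y = q_1−q_3 = -168.0000
solve first two rows → x=7.0000, y=2.0000

(7.0000, 2.0000)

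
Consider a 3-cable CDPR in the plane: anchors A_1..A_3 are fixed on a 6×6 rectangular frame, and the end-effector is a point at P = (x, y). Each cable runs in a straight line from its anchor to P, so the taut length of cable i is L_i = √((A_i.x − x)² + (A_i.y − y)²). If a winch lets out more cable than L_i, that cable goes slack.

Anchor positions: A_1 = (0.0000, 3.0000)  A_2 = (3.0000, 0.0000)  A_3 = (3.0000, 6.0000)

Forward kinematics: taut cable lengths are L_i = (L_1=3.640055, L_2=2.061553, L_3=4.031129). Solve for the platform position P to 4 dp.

(3.5000, 2.0000)

expand ‖A_i−P‖²=L_i² and subtract eq 1 (c_i ≔ ‖A_i‖²−L_i²)
c_1 = 0.0000+9.0000−13.2500 = -4.2500
eq1−eq2 → [-6.0000  6.0000]·P = -9.0000
eq1−eq3 → [-6.0000  -6.0000]·P = -33.0000
2×2 solve → P = (3.5000, 2.0000)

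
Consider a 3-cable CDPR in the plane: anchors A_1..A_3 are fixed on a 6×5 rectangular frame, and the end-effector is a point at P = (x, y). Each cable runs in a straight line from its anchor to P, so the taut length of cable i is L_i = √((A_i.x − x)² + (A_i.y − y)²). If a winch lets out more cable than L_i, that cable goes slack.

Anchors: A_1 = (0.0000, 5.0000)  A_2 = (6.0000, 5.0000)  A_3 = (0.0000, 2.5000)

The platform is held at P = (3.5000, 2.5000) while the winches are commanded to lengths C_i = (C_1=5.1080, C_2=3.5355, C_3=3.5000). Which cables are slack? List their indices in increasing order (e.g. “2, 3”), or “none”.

1

i=1: geometric 4.3012 vs commanded 5.1080 ⇒ slack
i=2: geometric 3.5355 vs commanded 3.5355 ⇒ taut
i=3: geometric 3.5000 vs commanded 3.5000 ⇒ taut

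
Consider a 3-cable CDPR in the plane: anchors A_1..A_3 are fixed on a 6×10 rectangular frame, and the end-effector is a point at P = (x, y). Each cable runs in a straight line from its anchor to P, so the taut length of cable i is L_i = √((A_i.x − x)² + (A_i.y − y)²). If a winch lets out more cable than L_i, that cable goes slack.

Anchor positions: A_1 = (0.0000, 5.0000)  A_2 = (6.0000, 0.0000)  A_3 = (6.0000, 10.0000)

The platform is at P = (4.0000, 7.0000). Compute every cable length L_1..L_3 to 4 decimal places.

cable 1: Δx=-4.0000, Δy=-2.0000; L_1 = √(Δx²+Δy²) = 4.4721
cable 2: Δx=2.0000, Δy=-7.0000; L_2 = √(Δx²+Δy²) = 7.2801
cable 3: Δx=2.0000, Δy=3.0000; L_3 = √(Δx²+Δy²) = 3.6056

(4.4721, 7.2801, 3.6056)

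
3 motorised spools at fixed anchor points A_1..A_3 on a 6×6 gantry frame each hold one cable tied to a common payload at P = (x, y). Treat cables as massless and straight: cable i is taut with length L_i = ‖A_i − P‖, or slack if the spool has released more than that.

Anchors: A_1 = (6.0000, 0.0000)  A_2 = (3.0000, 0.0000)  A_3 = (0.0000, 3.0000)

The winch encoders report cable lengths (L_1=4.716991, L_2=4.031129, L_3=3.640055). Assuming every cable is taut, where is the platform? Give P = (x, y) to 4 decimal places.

(3.5000, 4.0000)

each cable: (A_i−P)·(A_i−P) = L_i²; let q_i = ‖A_i‖²−L_i²
q_1 = 36.0000+0.0000−22.2500 = 13.7500
row 1: 6.0000x + 0.0000y = 21.0000  (q_2=-7.2500)
row 2: 12.0000x − 6.0000y = 18.0000  (q_3=-4.2500)
Cramer on rows 1–2 → x = 3.5000, y = 4.0000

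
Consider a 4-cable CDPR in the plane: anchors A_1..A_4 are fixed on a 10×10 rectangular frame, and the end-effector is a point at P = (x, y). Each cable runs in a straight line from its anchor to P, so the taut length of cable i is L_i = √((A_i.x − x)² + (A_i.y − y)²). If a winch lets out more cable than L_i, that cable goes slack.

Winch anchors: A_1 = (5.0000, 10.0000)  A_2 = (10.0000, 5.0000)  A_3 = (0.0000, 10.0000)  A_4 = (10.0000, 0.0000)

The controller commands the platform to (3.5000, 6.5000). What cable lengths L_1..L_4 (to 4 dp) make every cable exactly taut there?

(3.8079, 6.6708, 4.9497, 9.1924)

L_1: Δ = A_1−P = (1.5000, 3.5000) → ‖Δ‖ = √14.5000 = 3.8079
L_2: Δ = A_2−P = (6.5000, -1.5000) → ‖Δ‖ = √44.5000 = 6.6708
L_3: Δ = A_3−P = (-3.5000, 3.5000) → ‖Δ‖ = √24.5000 = 4.9497
L_4: Δ = A_4−P = (6.5000, -6.5000) → ‖Δ‖ = √84.5000 = 9.1924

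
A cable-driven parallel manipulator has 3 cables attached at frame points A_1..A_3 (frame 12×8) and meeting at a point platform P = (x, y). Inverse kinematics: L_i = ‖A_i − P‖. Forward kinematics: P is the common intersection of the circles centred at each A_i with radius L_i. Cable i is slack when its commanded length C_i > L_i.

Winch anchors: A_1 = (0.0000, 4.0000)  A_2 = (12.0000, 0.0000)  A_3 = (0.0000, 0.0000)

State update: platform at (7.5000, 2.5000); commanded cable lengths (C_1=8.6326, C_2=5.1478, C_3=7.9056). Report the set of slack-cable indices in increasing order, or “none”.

1

cable 1: √((-7.5000)²+(1.5000)²)=7.6485, C_1=8.6326: slack
cable 2: √((4.5000)²+(-2.5000)²)=5.1478, C_2=5.1478: taut
cable 3: √((-7.5000)²+(-2.5000)²)=7.9057, C_3=7.9056: taut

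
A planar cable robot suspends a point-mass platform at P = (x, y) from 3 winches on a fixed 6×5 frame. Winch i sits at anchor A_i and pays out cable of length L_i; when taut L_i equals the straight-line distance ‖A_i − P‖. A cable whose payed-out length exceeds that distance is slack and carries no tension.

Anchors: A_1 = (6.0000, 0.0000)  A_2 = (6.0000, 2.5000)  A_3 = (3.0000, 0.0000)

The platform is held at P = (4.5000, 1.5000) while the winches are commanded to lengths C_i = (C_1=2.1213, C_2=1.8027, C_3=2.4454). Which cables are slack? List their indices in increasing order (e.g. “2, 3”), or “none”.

3

cable 1: L_1 = ‖A_1−P‖ = 2.1213;  C_1 = 2.1213 → taut
cable 2: L_2 = ‖A_2−P‖ = 1.8028;  C_2 = 1.8027 → taut
cable 3: L_3 = ‖A_3−P‖ = 2.1213;  C_3 = 2.4454 → slack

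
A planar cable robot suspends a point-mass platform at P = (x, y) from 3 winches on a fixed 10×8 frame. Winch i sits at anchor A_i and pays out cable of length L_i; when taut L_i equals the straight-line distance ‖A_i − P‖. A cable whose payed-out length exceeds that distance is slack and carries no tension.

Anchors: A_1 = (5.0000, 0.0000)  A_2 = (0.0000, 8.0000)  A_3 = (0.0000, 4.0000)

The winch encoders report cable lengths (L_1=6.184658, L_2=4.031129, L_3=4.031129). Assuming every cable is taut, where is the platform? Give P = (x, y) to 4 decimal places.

(3.5000, 6.0000)

circle eqns → linear via eq_j − eq_1; set q_j = A_j·A_j − L_j²
q_1 = 25.0000+0.0000−38.2500 = -13.2500
10.0000·x − 16.0000·y = q_1−q_2 = -61.0000
10.0000·x − 8.0000·y = q_1−q_3 = -13.0000
solve first two rows → x=3.5000, y=6.0000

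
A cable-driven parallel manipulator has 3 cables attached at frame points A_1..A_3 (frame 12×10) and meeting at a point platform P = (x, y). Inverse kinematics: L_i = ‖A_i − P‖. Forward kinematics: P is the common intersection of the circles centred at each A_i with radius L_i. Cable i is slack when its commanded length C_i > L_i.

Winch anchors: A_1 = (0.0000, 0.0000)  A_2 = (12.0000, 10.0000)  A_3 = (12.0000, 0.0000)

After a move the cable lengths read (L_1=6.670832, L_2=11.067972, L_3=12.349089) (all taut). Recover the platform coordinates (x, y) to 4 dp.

expand ‖A_i−P‖²=L_i² and subtract eq 1 (k_i ≔ ‖A_i‖²−L_i²)
k_1 = 0.0000+0.0000−44.5000 = -44.5000
eq1−eq2 → [-24.0000  -20.0000]·P = -166.0000
eq1−eq3 → [-24.0000  0.0000]·P = -36.0000
2×2 solve → P = (1.5000, 6.5000)

(1.5000, 6.5000)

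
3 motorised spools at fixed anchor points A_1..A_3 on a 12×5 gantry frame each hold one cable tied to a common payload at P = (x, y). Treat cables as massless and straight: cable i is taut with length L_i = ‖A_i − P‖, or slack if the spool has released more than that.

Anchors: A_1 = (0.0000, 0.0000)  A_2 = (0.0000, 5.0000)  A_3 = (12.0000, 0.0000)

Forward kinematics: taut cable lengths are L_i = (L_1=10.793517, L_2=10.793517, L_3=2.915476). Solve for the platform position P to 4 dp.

(10.5000, 2.5000)

each cable: (A_i−P)·(A_i−P) = L_i²; let q_i = ‖A_i‖²−L_i²
q_1 = 0.0000+0.0000−116.5000 = -116.5000
row 1: 0.0000x − 10.0000y = -25.0000  (q_2=-91.5000)
row 2: -24.0000x + 0.0000y = -252.0000  (q_3=135.5000)
Cramer on rows 1–2 → x = 10.5000, y = 2.5000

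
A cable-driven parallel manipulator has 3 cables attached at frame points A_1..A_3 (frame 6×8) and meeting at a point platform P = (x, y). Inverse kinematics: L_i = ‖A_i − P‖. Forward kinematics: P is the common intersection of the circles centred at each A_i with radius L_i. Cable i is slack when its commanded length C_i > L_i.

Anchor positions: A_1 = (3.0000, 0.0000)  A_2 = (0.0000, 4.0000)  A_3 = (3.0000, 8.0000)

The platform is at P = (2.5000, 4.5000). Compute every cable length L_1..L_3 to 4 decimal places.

(4.5277, 2.5495, 3.5355)

L_1: Δ = A_1−P = (0.5000, -4.5000) → ‖Δ‖ = √20.5000 = 4.5277
L_2: Δ = A_2−P = (-2.5000, -0.5000) → ‖Δ‖ = √6.5000 = 2.5495
L_3: Δ = A_3−P = (0.5000, 3.5000) → ‖Δ‖ = √12.5000 = 3.5355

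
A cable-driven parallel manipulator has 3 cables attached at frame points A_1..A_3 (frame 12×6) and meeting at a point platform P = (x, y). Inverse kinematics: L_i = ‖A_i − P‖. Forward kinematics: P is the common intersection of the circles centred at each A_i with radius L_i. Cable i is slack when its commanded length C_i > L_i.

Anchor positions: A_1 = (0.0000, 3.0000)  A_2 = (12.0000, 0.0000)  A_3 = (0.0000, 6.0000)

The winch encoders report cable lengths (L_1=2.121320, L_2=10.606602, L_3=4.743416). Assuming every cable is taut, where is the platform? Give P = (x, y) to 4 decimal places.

(1.5000, 1.5000)

expand ‖A_i−P‖²=L_i² and subtract eq 1 (c_i ≔ ‖A_i‖²−L_i²)
c_1 = 0.0000+9.0000−4.5000 = 4.5000
eq1−eq2 → [-24.0000  6.0000]·P = -27.0000
eq1−eq3 → [0.0000  -6.0000]·P = -9.0000
2×2 solve → P = (1.5000, 1.5000)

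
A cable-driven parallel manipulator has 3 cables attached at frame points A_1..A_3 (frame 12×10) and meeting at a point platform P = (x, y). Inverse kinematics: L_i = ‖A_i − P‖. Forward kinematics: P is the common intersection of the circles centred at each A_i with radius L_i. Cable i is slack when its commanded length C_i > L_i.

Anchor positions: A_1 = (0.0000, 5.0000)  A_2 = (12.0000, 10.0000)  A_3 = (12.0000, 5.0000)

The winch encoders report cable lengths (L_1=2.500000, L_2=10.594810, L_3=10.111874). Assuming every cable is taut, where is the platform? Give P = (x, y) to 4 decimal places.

circle eqns → linear via eq_j − eq_1; set q_j = A_j·A_j − L_j²
q_1 = 0.0000+25.0000−6.2500 = 18.7500
-24.0000·x − 10.0000·y = q_1−q_2 = -113.0000
-24.0000·x + 0.0000·y = q_1−q_3 = -48.0000
solve first two rows → x=2.0000, y=6.5000

(2.0000, 6.5000)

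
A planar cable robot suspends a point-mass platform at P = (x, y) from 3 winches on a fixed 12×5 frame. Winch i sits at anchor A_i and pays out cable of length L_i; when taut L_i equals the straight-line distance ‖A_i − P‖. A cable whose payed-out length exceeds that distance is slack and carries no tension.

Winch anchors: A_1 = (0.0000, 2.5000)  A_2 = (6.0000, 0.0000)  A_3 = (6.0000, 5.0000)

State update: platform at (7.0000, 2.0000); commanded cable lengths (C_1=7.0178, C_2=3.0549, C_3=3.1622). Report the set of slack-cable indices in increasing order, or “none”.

2

cable 1: √((-7.0000)²+(0.5000)²)=7.0178, C_1=7.0178: taut
cable 2: √((-1.0000)²+(-2.0000)²)=2.2361, C_2=3.0549: slack
cable 3: √((-1.0000)²+(3.0000)²)=3.1623, C_3=3.1622: taut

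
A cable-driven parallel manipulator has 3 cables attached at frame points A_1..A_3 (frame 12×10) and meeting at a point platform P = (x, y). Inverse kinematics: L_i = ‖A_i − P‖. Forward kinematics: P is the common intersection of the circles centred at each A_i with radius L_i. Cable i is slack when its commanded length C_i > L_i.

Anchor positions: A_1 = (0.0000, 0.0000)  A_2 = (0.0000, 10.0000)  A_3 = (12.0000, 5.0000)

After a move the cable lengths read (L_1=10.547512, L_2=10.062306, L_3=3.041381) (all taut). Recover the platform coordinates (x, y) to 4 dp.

each cable: (A_i−P)·(A_i−P) = L_i²; let q_i = ‖A_i‖²−L_i²
q_1 = 0.0000+0.0000−111.2500 = -111.2500
row 1: 0.0000x − 20.0000y = -110.0000  (q_2=-1.2500)
row 2: -24.0000x − 10.0000y = -271.0000  (q_3=159.7500)
Cramer on rows 1–2 → x = 9.0000, y = 5.5000

(9.0000, 5.5000)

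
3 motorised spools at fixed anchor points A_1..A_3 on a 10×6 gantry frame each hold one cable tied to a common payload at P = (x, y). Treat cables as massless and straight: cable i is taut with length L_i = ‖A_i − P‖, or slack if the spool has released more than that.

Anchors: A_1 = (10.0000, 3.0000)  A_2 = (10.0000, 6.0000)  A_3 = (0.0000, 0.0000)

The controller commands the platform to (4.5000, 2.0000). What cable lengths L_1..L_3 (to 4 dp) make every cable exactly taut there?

cable 1: Δx=5.5000, Δy=1.0000; L_1 = √(Δx²+Δy²) = 5.5902
cable 2: Δx=5.5000, Δy=4.0000; L_2 = √(Δx²+Δy²) = 6.8007
cable 3: Δx=-4.5000, Δy=-2.0000; L_3 = √(Δx²+Δy²) = 4.9244

(5.5902, 6.8007, 4.9244)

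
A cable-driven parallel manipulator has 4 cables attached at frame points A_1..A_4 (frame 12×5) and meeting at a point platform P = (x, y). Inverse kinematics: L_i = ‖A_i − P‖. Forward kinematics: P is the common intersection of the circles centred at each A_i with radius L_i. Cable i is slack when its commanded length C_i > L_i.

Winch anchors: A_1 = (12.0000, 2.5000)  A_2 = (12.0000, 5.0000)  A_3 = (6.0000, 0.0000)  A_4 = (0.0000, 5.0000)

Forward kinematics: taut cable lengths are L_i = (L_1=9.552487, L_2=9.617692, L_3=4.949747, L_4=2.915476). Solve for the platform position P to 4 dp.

circle eqns → linear via eq_j − eq_1; set q_j = A_j·A_j − L_j²
q_1 = 144.0000+6.2500−91.2500 = 59.0000
0.0000·x − 5.0000·y = q_1−q_2 = -17.5000
12.0000·x + 5.0000·y = q_1−q_3 = 47.5000
24.0000·x − 5.0000·y = q_1−q_4 = 42.5000
solve first two rows → x=2.5000, y=3.5000
check cable 4: ‖A_4−P‖² = 8.5000 ≈ L_4² = 8.5000 ✓

(2.5000, 3.5000)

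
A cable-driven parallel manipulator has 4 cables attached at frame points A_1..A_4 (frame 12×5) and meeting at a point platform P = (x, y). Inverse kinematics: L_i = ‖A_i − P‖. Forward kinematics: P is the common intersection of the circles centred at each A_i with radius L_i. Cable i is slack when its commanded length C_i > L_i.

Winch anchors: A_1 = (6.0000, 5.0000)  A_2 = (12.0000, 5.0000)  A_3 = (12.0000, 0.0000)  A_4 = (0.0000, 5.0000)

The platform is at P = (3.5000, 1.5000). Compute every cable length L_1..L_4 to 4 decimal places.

(4.3012, 9.1924, 8.6313, 4.9497)

L_1 = √((6.0000−3.5000)² + (5.0000−1.5000)²) = 4.3012
L_2 = √((12.0000−3.5000)² + (5.0000−1.5000)²) = 9.1924
L_3 = √((12.0000−3.5000)² + (0.0000−1.5000)²) = 8.6313
L_4 = √((0.0000−3.5000)² + (5.0000−1.5000)²) = 4.9497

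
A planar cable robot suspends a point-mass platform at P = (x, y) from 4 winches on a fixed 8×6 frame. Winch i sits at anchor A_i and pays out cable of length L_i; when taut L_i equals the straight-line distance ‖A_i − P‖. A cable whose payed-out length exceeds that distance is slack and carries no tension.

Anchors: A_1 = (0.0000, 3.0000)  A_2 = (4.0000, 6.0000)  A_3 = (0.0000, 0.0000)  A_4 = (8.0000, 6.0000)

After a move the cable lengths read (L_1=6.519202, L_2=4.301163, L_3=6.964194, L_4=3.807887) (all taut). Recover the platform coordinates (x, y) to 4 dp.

each cable: (A_i−P)·(A_i−P) = L_i²; let q_i = ‖A_i‖²−L_i²
q_1 = 0.0000+9.0000−42.5000 = -33.5000
row 1: -8.0000x − 6.0000y = -67.0000  (q_2=33.5000)
row 2: 0.0000x + 6.0000y = 15.0000  (q_3=-48.5000)
row 3: -16.0000x − 6.0000y = -119.0000  (q_4=85.5000)
Cramer on rows 1–2 → x = 6.5000, y = 2.5000
check cable 4: ‖A_4−P‖² = 14.5000 ≈ L_4² = 14.5000 ✓

(6.5000, 2.5000)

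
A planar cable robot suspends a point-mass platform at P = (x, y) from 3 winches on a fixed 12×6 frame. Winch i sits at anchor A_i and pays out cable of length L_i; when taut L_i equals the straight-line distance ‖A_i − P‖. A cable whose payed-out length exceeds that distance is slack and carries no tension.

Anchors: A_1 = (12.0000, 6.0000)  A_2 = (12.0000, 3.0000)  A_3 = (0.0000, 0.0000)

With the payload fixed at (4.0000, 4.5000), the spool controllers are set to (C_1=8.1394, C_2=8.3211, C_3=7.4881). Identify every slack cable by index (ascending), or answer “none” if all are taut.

i=1: geometric 8.1394 vs commanded 8.1394 ⇒ taut
i=2: geometric 8.1394 vs commanded 8.3211 ⇒ slack
i=3: geometric 6.0208 vs commanded 7.4881 ⇒ slack

2, 3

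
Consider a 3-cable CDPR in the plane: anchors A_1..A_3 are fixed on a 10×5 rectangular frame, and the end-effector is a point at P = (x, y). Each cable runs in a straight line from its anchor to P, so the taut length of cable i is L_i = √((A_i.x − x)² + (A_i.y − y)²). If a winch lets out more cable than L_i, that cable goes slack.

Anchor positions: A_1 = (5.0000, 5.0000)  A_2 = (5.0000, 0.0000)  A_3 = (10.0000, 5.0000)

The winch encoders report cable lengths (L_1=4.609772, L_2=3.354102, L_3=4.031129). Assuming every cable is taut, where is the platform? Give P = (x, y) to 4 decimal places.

each cable: (A_i−P)·(A_i−P) = L_i²; let q_i = ‖A_i‖²−L_i²
q_1 = 25.0000+25.0000−21.2500 = 28.7500
row 1: 0.0000x + 10.0000y = 15.0000  (q_2=13.7500)
row 2: -10.0000x + 0.0000y = -80.0000  (q_3=108.7500)
Cramer on rows 1–2 → x = 8.0000, y = 1.5000

(8.0000, 1.5000)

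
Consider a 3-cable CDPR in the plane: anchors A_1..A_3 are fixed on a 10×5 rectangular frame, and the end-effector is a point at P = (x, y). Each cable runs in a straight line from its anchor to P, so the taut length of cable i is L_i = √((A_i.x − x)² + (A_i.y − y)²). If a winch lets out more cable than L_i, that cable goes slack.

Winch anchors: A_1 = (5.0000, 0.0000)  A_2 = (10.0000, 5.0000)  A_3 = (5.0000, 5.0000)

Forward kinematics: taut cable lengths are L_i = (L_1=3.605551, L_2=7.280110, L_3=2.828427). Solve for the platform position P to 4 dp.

(3.0000, 3.0000)

circle eqns → linear via eq_j − eq_1; set c_j = A_j·A_j − L_j²
c_1 = 25.0000+0.0000−13.0000 = 12.0000
-10.0000·x − 10.0000·y = c_1−c_2 = -60.0000
0.0000·x − 10.0000·y = c_1−c_3 = -30.0000
solve first two rows → x=3.0000, y=3.0000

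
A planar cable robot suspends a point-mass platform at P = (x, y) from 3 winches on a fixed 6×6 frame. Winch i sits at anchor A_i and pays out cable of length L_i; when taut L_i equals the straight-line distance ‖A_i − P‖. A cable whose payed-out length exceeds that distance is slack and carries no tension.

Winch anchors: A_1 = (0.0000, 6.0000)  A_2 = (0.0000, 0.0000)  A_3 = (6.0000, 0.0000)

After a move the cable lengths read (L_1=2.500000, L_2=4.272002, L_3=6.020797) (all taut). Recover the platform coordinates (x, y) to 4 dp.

each cable: (A_i−P)·(A_i−P) = L_i²; let q_i = ‖A_i‖²−L_i²
q_1 = 0.0000+36.0000−6.2500 = 29.7500
row 1: 0.0000x + 12.0000y = 48.0000  (q_2=-18.2500)
row 2: -12.0000x + 12.0000y = 30.0000  (q_3=-0.2500)
Cramer on rows 1–2 → x = 1.5000, y = 4.0000

(1.5000, 4.0000)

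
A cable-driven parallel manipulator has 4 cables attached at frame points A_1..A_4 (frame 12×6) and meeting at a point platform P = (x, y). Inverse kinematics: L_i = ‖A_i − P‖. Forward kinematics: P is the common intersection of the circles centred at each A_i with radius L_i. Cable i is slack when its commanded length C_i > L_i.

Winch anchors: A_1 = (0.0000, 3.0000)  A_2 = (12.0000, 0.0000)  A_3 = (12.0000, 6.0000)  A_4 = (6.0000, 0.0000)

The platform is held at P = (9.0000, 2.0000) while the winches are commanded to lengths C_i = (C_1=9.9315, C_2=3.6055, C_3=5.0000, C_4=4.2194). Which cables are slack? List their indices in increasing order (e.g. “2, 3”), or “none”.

i=1: geometric 9.0554 vs commanded 9.9315 ⇒ slack
i=2: geometric 3.6056 vs commanded 3.6055 ⇒ taut
i=3: geometric 5.0000 vs commanded 5.0000 ⇒ taut
i=4: geometric 3.6056 vs commanded 4.2194 ⇒ slack

1, 4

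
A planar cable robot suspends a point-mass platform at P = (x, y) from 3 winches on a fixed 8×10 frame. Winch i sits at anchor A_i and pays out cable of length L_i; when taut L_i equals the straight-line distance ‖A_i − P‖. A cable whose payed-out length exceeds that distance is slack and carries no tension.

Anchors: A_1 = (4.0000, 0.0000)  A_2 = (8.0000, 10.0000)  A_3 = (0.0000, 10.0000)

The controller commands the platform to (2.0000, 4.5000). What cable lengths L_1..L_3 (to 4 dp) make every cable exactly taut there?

L_1 = √((4.0000−2.0000)² + (0.0000−4.5000)²) = 4.9244
L_2 = √((8.0000−2.0000)² + (10.0000−4.5000)²) = 8.1394
L_3 = √((0.0000−2.0000)² + (10.0000−4.5000)²) = 5.8523

(4.9244, 8.1394, 5.8523)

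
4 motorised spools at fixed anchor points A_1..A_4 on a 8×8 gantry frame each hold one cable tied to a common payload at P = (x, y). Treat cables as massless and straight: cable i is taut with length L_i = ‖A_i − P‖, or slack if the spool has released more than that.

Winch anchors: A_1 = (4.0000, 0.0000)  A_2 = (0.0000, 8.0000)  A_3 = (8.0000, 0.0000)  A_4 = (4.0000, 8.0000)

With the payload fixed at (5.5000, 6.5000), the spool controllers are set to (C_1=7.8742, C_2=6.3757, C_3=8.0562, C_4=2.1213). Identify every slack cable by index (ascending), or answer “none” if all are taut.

1, 2, 3

cable 1: √((-1.5000)²+(-6.5000)²)=6.6708, C_1=7.8742: slack
cable 2: √((-5.5000)²+(1.5000)²)=5.7009, C_2=6.3757: slack
cable 3: √((2.5000)²+(-6.5000)²)=6.9642, C_3=8.0562: slack
cable 4: √((-1.5000)²+(1.5000)²)=2.1213, C_4=2.1213: taut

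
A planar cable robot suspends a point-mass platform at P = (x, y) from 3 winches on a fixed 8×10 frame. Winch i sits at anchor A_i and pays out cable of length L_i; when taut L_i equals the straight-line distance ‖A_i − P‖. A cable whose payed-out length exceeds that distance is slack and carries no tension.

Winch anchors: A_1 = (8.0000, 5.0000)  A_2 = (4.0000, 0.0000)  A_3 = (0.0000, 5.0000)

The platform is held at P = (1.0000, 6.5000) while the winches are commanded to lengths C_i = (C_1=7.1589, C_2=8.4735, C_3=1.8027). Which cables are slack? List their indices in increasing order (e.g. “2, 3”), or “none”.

cable 1: √((7.0000)²+(-1.5000)²)=7.1589, C_1=7.1589: taut
cable 2: √((3.0000)²+(-6.5000)²)=7.1589, C_2=8.4735: slack
cable 3: √((-1.0000)²+(-1.5000)²)=1.8028, C_3=1.8027: taut

2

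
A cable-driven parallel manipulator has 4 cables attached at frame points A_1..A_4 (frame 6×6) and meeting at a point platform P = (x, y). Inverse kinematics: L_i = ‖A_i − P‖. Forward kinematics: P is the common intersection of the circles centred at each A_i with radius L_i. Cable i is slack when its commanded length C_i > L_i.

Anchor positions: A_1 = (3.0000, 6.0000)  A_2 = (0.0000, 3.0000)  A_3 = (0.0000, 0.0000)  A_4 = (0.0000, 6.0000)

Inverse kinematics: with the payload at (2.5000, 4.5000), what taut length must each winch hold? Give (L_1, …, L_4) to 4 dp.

(1.5811, 2.9155, 5.1478, 2.9155)

cable 1: Δx=0.5000, Δy=1.5000; L_1 = √(Δx²+Δy²) = 1.5811
cable 2: Δx=-2.5000, Δy=-1.5000; L_2 = √(Δx²+Δy²) = 2.9155
cable 3: Δx=-2.5000, Δy=-4.5000; L_3 = √(Δx²+Δy²) = 5.1478
cable 4: Δx=-2.5000, Δy=1.5000; L_4 = √(Δx²+Δy²) = 2.9155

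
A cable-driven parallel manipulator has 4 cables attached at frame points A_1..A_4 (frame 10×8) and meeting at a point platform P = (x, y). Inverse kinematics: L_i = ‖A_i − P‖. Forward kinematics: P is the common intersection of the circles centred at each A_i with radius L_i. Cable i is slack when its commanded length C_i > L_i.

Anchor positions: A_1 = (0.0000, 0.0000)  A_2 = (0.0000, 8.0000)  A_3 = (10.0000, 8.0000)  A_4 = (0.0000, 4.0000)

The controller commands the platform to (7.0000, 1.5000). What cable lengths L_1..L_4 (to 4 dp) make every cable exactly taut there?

(7.1589, 9.5525, 7.1589, 7.4330)

cable 1: Δx=-7.0000, Δy=-1.5000; L_1 = √(Δx²+Δy²) = 7.1589
cable 2: Δx=-7.0000, Δy=6.5000; L_2 = √(Δx²+Δy²) = 9.5525
cable 3: Δx=3.0000, Δy=6.5000; L_3 = √(Δx²+Δy²) = 7.1589
cable 4: Δx=-7.0000, Δy=2.5000; L_4 = √(Δx²+Δy²) = 7.4330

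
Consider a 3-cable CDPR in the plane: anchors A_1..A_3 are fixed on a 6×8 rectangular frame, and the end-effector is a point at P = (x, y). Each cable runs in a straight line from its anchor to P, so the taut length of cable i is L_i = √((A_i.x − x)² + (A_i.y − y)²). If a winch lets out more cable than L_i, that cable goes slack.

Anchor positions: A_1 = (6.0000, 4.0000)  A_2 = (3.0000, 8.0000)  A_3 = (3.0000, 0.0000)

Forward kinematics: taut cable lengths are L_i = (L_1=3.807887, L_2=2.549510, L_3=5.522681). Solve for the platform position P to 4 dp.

(2.5000, 5.5000)

each cable: (A_i−P)·(A_i−P) = L_i²; let k_i = ‖A_i‖²−L_i²
k_1 = 36.0000+16.0000−14.5000 = 37.5000
row 1: 6.0000x − 8.0000y = -29.0000  (k_2=66.5000)
row 2: 6.0000x + 8.0000y = 59.0000  (k_3=-21.5000)
Cramer on rows 1–2 → x = 2.5000, y = 5.5000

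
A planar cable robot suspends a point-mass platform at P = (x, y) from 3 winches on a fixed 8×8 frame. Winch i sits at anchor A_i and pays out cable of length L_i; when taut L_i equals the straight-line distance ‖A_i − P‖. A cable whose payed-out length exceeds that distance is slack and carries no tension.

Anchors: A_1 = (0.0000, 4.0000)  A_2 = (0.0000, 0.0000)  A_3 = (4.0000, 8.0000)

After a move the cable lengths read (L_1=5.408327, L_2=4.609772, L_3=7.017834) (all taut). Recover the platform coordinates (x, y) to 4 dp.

circle eqns → linear via eq_j − eq_1; set c_j = A_j·A_j − L_j²
c_1 = 0.0000+16.0000−29.2500 = -13.2500
0.0000·x + 8.0000·y = c_1−c_2 = 8.0000
-8.0000·x − 8.0000·y = c_1−c_3 = -44.0000
solve first two rows → x=4.5000, y=1.0000

(4.5000, 1.0000)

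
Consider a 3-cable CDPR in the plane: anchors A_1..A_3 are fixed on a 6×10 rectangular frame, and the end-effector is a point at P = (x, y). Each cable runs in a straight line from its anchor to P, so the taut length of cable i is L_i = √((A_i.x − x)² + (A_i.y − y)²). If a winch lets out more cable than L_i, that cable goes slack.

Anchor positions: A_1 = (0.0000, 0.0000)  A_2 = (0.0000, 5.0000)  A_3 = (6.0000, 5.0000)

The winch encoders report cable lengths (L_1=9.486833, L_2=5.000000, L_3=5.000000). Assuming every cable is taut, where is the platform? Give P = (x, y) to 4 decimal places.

expand ‖A_i−P‖²=L_i² and subtract eq 1 (c_i ≔ ‖A_i‖²−L_i²)
c_1 = 0.0000+0.0000−90.0000 = -90.0000
eq1−eq2 → [0.0000  -10.0000]·P = -90.0000
eq1−eq3 → [-12.0000  -10.0000]·P = -126.0000
2×2 solve → P = (3.0000, 9.0000)

(3.0000, 9.0000)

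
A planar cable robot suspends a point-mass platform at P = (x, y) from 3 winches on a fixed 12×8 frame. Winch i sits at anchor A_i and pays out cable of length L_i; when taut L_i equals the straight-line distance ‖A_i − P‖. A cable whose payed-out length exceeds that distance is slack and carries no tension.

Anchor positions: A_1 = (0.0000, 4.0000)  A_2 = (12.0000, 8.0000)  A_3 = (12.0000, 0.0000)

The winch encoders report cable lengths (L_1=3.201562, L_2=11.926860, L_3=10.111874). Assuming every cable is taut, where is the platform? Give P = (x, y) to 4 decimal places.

(2.0000, 1.5000)

circle eqns → linear via eq_j − eq_1; set k_j = A_j·A_j − L_j²
k_1 = 0.0000+16.0000−10.2500 = 5.7500
-24.0000·x − 8.0000·y = k_1−k_2 = -60.0000
-24.0000·x + 8.0000·y = k_1−k_3 = -36.0000
solve first two rows → x=2.0000, y=1.5000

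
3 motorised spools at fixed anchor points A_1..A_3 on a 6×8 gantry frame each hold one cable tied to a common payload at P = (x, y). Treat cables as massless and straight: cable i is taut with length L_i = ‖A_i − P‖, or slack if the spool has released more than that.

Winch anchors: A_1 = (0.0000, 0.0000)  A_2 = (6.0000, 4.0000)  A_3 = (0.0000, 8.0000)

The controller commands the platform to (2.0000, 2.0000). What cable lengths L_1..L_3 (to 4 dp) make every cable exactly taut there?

L_1: Δ = A_1−P = (-2.0000, -2.0000) → ‖Δ‖ = √8.0000 = 2.8284
L_2: Δ = A_2−P = (4.0000, 2.0000) → ‖Δ‖ = √20.0000 = 4.4721
L_3: Δ = A_3−P = (-2.0000, 6.0000) → ‖Δ‖ = √40.0000 = 6.3246

(2.8284, 4.4721, 6.3246)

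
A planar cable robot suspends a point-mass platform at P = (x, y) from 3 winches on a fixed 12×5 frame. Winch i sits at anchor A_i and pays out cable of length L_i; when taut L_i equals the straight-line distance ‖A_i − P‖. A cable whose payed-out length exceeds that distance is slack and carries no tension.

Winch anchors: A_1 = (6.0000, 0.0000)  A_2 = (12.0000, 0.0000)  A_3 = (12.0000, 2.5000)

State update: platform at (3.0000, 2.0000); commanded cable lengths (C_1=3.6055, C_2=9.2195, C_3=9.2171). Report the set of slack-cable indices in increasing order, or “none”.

3

i=1: geometric 3.6056 vs commanded 3.6055 ⇒ taut
i=2: geometric 9.2195 vs commanded 9.2195 ⇒ taut
i=3: geometric 9.0139 vs commanded 9.2171 ⇒ slack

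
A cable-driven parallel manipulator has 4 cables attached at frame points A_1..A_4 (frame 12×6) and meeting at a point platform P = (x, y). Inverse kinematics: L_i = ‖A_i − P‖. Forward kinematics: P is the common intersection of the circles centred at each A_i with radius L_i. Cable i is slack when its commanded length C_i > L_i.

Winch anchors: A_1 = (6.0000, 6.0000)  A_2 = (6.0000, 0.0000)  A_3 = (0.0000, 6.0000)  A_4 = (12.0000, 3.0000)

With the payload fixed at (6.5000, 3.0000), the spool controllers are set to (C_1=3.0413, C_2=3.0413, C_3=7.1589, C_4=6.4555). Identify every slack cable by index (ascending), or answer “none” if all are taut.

i=1: geometric 3.0414 vs commanded 3.0413 ⇒ taut
i=2: geometric 3.0414 vs commanded 3.0413 ⇒ taut
i=3: geometric 7.1589 vs commanded 7.1589 ⇒ taut
i=4: geometric 5.5000 vs commanded 6.4555 ⇒ slack

4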